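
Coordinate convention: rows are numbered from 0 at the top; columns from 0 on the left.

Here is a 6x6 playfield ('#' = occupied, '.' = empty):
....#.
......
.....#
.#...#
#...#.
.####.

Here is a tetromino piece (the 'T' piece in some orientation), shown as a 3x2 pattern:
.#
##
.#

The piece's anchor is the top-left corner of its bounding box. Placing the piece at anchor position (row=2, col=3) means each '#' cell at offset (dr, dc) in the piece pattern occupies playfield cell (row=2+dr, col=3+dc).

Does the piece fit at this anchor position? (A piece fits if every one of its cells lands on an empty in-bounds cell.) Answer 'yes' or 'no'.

Check each piece cell at anchor (2, 3):
  offset (0,1) -> (2,4): empty -> OK
  offset (1,0) -> (3,3): empty -> OK
  offset (1,1) -> (3,4): empty -> OK
  offset (2,1) -> (4,4): occupied ('#') -> FAIL
All cells valid: no

Answer: no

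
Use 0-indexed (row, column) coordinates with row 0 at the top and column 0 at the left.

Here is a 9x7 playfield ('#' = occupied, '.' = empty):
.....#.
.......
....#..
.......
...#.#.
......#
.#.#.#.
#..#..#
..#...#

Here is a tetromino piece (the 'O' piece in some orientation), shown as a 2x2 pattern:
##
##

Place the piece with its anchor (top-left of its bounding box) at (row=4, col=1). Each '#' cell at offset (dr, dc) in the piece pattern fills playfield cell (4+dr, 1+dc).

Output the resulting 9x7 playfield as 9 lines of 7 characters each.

Answer: .....#.
.......
....#..
.......
.###.#.
.##...#
.#.#.#.
#..#..#
..#...#

Derivation:
Fill (4+0,1+0) = (4,1)
Fill (4+0,1+1) = (4,2)
Fill (4+1,1+0) = (5,1)
Fill (4+1,1+1) = (5,2)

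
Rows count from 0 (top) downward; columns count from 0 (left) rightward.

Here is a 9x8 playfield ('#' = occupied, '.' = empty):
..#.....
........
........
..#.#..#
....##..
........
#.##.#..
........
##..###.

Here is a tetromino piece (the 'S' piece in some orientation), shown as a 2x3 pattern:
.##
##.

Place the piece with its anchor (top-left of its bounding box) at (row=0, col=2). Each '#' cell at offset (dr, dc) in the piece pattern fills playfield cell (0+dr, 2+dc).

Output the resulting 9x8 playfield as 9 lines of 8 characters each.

Fill (0+0,2+1) = (0,3)
Fill (0+0,2+2) = (0,4)
Fill (0+1,2+0) = (1,2)
Fill (0+1,2+1) = (1,3)

Answer: ..###...
..##....
........
..#.#..#
....##..
........
#.##.#..
........
##..###.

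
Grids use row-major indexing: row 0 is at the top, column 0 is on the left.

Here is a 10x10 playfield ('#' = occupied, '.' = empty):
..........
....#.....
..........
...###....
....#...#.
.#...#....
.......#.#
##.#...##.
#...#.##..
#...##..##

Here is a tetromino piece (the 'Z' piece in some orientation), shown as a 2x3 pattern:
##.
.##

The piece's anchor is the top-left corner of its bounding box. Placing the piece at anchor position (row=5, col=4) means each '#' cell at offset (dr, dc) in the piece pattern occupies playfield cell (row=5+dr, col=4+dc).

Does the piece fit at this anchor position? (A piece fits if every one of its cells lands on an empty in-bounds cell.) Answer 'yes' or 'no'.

Answer: no

Derivation:
Check each piece cell at anchor (5, 4):
  offset (0,0) -> (5,4): empty -> OK
  offset (0,1) -> (5,5): occupied ('#') -> FAIL
  offset (1,1) -> (6,5): empty -> OK
  offset (1,2) -> (6,6): empty -> OK
All cells valid: no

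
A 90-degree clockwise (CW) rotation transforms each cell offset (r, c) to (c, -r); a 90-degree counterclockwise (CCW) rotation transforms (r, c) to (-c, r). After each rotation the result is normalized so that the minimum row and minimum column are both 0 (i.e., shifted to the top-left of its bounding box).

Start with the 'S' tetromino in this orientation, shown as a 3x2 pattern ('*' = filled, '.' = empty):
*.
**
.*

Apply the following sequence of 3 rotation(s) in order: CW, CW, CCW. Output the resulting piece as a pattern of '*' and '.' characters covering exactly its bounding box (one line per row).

Start:
*.
**
.*
After rotation 1 (CW):
.**
**.
After rotation 2 (CW):
*.
**
.*
After rotation 3 (CCW):
.**
**.

Answer: .**
**.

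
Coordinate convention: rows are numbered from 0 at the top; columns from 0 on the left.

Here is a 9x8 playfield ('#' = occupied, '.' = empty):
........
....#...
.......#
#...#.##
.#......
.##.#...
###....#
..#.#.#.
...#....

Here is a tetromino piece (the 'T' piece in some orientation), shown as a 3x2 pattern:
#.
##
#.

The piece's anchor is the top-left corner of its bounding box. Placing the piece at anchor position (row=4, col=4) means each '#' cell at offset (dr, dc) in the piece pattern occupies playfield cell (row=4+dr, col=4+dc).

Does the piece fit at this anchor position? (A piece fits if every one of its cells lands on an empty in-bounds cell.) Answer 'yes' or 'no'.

Check each piece cell at anchor (4, 4):
  offset (0,0) -> (4,4): empty -> OK
  offset (1,0) -> (5,4): occupied ('#') -> FAIL
  offset (1,1) -> (5,5): empty -> OK
  offset (2,0) -> (6,4): empty -> OK
All cells valid: no

Answer: no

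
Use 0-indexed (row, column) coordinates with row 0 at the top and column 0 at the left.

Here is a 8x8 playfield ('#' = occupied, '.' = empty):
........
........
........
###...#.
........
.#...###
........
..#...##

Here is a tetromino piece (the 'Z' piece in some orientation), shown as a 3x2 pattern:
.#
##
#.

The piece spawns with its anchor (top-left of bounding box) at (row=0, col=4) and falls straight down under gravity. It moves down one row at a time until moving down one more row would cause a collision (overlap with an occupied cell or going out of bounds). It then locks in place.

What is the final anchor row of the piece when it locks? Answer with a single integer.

Answer: 3

Derivation:
Spawn at (row=0, col=4). Try each row:
  row 0: fits
  row 1: fits
  row 2: fits
  row 3: fits
  row 4: blocked -> lock at row 3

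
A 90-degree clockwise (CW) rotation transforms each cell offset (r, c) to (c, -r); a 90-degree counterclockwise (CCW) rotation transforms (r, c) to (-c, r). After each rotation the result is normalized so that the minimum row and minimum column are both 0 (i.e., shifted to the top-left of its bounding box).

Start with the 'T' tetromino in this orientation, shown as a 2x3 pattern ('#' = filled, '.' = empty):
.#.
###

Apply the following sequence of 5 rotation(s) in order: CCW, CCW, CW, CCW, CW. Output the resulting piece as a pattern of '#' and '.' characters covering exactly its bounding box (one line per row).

Answer: .#
##
.#

Derivation:
Start:
.#.
###
After rotation 1 (CCW):
.#
##
.#
After rotation 2 (CCW):
###
.#.
After rotation 3 (CW):
.#
##
.#
After rotation 4 (CCW):
###
.#.
After rotation 5 (CW):
.#
##
.#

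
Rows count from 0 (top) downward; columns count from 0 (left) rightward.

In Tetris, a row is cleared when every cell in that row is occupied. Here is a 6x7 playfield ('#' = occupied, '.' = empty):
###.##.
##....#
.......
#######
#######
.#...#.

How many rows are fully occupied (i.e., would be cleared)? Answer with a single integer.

Check each row:
  row 0: 2 empty cells -> not full
  row 1: 4 empty cells -> not full
  row 2: 7 empty cells -> not full
  row 3: 0 empty cells -> FULL (clear)
  row 4: 0 empty cells -> FULL (clear)
  row 5: 5 empty cells -> not full
Total rows cleared: 2

Answer: 2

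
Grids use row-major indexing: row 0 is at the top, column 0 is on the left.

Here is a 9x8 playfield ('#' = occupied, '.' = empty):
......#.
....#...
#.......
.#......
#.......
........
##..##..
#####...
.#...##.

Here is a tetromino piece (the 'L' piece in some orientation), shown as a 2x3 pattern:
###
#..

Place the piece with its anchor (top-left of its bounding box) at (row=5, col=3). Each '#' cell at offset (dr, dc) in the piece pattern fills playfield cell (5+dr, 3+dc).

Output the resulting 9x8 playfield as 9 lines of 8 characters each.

Answer: ......#.
....#...
#.......
.#......
#.......
...###..
##.###..
#####...
.#...##.

Derivation:
Fill (5+0,3+0) = (5,3)
Fill (5+0,3+1) = (5,4)
Fill (5+0,3+2) = (5,5)
Fill (5+1,3+0) = (6,3)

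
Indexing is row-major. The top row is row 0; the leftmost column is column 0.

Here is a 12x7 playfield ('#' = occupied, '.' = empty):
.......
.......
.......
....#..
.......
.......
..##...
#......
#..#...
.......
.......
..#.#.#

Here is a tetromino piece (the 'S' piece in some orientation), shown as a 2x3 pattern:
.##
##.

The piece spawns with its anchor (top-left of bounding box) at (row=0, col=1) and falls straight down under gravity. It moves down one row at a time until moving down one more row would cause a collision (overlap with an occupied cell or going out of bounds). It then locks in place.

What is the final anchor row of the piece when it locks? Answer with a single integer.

Answer: 4

Derivation:
Spawn at (row=0, col=1). Try each row:
  row 0: fits
  row 1: fits
  row 2: fits
  row 3: fits
  row 4: fits
  row 5: blocked -> lock at row 4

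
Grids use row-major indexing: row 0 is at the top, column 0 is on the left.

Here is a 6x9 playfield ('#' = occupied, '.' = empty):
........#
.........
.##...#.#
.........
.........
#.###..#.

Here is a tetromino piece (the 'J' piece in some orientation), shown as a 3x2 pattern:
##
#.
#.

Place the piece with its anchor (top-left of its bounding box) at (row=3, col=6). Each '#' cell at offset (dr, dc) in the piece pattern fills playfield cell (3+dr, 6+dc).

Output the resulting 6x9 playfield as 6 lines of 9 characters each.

Answer: ........#
.........
.##...#.#
......##.
......#..
#.###.##.

Derivation:
Fill (3+0,6+0) = (3,6)
Fill (3+0,6+1) = (3,7)
Fill (3+1,6+0) = (4,6)
Fill (3+2,6+0) = (5,6)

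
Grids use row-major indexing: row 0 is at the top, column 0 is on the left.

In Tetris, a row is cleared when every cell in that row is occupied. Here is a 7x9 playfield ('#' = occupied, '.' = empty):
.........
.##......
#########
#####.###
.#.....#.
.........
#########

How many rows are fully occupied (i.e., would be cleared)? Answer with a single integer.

Check each row:
  row 0: 9 empty cells -> not full
  row 1: 7 empty cells -> not full
  row 2: 0 empty cells -> FULL (clear)
  row 3: 1 empty cell -> not full
  row 4: 7 empty cells -> not full
  row 5: 9 empty cells -> not full
  row 6: 0 empty cells -> FULL (clear)
Total rows cleared: 2

Answer: 2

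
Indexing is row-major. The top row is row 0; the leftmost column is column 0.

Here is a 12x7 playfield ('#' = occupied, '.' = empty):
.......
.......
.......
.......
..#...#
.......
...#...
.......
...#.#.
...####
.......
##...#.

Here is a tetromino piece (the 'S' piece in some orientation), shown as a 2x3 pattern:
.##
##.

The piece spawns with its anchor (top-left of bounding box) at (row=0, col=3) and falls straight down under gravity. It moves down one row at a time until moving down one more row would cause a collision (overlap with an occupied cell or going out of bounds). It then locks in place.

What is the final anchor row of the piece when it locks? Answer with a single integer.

Spawn at (row=0, col=3). Try each row:
  row 0: fits
  row 1: fits
  row 2: fits
  row 3: fits
  row 4: fits
  row 5: blocked -> lock at row 4

Answer: 4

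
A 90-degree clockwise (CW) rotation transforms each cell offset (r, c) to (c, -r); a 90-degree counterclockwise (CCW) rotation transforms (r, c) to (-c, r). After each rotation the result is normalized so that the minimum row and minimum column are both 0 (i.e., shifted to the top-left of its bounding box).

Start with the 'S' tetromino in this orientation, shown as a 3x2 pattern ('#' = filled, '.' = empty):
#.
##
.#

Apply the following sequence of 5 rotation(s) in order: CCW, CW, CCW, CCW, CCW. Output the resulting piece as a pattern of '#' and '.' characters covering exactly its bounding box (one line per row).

Answer: .##
##.

Derivation:
Start:
#.
##
.#
After rotation 1 (CCW):
.##
##.
After rotation 2 (CW):
#.
##
.#
After rotation 3 (CCW):
.##
##.
After rotation 4 (CCW):
#.
##
.#
After rotation 5 (CCW):
.##
##.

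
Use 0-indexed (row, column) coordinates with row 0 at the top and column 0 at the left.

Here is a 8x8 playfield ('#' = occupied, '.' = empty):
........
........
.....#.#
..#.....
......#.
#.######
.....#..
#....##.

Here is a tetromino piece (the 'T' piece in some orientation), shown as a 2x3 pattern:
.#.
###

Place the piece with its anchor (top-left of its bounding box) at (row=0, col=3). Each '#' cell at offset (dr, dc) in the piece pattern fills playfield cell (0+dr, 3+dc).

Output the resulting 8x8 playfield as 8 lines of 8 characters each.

Fill (0+0,3+1) = (0,4)
Fill (0+1,3+0) = (1,3)
Fill (0+1,3+1) = (1,4)
Fill (0+1,3+2) = (1,5)

Answer: ....#...
...###..
.....#.#
..#.....
......#.
#.######
.....#..
#....##.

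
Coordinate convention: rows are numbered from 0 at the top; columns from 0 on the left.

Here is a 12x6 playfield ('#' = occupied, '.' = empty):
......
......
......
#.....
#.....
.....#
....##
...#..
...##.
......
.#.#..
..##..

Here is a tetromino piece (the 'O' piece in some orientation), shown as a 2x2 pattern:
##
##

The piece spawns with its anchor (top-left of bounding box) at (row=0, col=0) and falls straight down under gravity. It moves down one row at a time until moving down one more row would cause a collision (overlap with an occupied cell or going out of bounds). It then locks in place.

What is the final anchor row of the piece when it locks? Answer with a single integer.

Answer: 1

Derivation:
Spawn at (row=0, col=0). Try each row:
  row 0: fits
  row 1: fits
  row 2: blocked -> lock at row 1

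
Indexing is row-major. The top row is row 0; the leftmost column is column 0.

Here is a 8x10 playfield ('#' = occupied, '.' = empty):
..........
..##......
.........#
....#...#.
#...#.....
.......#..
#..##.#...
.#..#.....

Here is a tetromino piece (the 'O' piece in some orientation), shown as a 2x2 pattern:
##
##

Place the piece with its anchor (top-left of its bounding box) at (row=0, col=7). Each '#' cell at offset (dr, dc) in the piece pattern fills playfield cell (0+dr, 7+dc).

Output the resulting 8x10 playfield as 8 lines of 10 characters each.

Fill (0+0,7+0) = (0,7)
Fill (0+0,7+1) = (0,8)
Fill (0+1,7+0) = (1,7)
Fill (0+1,7+1) = (1,8)

Answer: .......##.
..##...##.
.........#
....#...#.
#...#.....
.......#..
#..##.#...
.#..#.....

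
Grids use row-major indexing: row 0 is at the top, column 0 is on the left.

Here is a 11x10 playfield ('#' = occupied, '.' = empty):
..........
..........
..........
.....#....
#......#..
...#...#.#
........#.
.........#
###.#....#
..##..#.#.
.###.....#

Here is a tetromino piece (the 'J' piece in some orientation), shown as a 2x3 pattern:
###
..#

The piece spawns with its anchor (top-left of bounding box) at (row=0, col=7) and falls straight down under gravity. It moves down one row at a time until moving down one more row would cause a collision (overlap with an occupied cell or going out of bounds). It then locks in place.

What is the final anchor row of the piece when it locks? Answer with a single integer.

Answer: 3

Derivation:
Spawn at (row=0, col=7). Try each row:
  row 0: fits
  row 1: fits
  row 2: fits
  row 3: fits
  row 4: blocked -> lock at row 3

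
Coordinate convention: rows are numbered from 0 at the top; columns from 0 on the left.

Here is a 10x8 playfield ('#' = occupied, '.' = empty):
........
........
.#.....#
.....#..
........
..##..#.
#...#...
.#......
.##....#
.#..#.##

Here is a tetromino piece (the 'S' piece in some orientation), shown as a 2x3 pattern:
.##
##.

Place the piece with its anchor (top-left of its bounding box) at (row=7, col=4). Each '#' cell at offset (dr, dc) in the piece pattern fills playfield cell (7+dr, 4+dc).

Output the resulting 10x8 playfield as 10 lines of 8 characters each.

Fill (7+0,4+1) = (7,5)
Fill (7+0,4+2) = (7,6)
Fill (7+1,4+0) = (8,4)
Fill (7+1,4+1) = (8,5)

Answer: ........
........
.#.....#
.....#..
........
..##..#.
#...#...
.#...##.
.##.##.#
.#..#.##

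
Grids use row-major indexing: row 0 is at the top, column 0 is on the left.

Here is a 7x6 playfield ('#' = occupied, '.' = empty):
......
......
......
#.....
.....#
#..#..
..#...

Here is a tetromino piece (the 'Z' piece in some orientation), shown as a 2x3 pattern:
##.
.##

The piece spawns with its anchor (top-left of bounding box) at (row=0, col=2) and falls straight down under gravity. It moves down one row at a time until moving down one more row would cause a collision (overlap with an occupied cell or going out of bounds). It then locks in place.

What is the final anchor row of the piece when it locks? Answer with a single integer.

Answer: 3

Derivation:
Spawn at (row=0, col=2). Try each row:
  row 0: fits
  row 1: fits
  row 2: fits
  row 3: fits
  row 4: blocked -> lock at row 3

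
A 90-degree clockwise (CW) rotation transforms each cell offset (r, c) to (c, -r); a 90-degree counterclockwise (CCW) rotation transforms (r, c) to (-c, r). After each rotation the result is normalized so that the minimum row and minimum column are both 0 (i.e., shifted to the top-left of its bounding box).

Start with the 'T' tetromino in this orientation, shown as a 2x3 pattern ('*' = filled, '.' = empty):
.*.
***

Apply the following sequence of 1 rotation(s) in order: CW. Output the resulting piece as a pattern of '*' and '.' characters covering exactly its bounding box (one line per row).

Start:
.*.
***
After rotation 1 (CW):
*.
**
*.

Answer: *.
**
*.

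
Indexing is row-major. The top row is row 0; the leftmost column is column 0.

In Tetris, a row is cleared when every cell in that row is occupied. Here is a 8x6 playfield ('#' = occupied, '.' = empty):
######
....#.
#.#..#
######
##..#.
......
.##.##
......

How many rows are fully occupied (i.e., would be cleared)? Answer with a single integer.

Check each row:
  row 0: 0 empty cells -> FULL (clear)
  row 1: 5 empty cells -> not full
  row 2: 3 empty cells -> not full
  row 3: 0 empty cells -> FULL (clear)
  row 4: 3 empty cells -> not full
  row 5: 6 empty cells -> not full
  row 6: 2 empty cells -> not full
  row 7: 6 empty cells -> not full
Total rows cleared: 2

Answer: 2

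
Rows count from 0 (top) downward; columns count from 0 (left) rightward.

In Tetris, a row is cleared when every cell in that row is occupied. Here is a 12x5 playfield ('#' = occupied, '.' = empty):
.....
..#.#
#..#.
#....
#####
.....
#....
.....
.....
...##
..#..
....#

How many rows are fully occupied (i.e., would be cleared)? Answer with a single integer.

Check each row:
  row 0: 5 empty cells -> not full
  row 1: 3 empty cells -> not full
  row 2: 3 empty cells -> not full
  row 3: 4 empty cells -> not full
  row 4: 0 empty cells -> FULL (clear)
  row 5: 5 empty cells -> not full
  row 6: 4 empty cells -> not full
  row 7: 5 empty cells -> not full
  row 8: 5 empty cells -> not full
  row 9: 3 empty cells -> not full
  row 10: 4 empty cells -> not full
  row 11: 4 empty cells -> not full
Total rows cleared: 1

Answer: 1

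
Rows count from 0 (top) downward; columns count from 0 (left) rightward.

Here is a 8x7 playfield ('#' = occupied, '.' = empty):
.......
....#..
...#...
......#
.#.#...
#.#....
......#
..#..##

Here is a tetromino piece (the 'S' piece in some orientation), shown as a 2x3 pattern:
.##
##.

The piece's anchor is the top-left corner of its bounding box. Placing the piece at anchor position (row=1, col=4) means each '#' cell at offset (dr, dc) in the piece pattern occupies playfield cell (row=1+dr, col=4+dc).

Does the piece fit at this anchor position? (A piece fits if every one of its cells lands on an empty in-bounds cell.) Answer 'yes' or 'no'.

Check each piece cell at anchor (1, 4):
  offset (0,1) -> (1,5): empty -> OK
  offset (0,2) -> (1,6): empty -> OK
  offset (1,0) -> (2,4): empty -> OK
  offset (1,1) -> (2,5): empty -> OK
All cells valid: yes

Answer: yes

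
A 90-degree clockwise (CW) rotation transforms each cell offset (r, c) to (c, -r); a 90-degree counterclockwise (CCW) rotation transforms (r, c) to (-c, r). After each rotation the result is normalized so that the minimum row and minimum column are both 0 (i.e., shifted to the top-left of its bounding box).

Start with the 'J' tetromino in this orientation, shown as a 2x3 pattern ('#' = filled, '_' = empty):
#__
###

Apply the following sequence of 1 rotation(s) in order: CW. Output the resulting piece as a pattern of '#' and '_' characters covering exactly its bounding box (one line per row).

Answer: ##
#_
#_

Derivation:
Start:
#__
###
After rotation 1 (CW):
##
#_
#_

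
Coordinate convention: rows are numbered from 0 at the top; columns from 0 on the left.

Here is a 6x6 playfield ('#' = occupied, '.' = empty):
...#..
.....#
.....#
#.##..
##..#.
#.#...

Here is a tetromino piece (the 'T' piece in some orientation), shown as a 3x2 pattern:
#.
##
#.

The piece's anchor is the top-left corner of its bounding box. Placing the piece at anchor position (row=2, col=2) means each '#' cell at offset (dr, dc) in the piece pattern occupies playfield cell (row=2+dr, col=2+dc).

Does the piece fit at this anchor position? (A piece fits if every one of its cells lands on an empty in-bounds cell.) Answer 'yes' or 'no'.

Answer: no

Derivation:
Check each piece cell at anchor (2, 2):
  offset (0,0) -> (2,2): empty -> OK
  offset (1,0) -> (3,2): occupied ('#') -> FAIL
  offset (1,1) -> (3,3): occupied ('#') -> FAIL
  offset (2,0) -> (4,2): empty -> OK
All cells valid: no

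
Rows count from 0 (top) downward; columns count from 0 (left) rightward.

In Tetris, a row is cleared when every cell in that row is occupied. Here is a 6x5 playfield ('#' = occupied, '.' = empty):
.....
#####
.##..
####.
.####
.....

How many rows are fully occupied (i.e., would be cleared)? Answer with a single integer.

Check each row:
  row 0: 5 empty cells -> not full
  row 1: 0 empty cells -> FULL (clear)
  row 2: 3 empty cells -> not full
  row 3: 1 empty cell -> not full
  row 4: 1 empty cell -> not full
  row 5: 5 empty cells -> not full
Total rows cleared: 1

Answer: 1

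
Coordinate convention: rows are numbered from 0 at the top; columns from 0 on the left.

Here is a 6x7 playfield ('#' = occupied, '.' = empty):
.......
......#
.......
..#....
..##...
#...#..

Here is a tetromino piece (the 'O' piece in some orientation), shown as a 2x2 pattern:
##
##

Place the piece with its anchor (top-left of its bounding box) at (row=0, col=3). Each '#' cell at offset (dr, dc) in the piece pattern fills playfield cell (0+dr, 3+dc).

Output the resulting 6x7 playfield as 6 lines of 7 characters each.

Answer: ...##..
...##.#
.......
..#....
..##...
#...#..

Derivation:
Fill (0+0,3+0) = (0,3)
Fill (0+0,3+1) = (0,4)
Fill (0+1,3+0) = (1,3)
Fill (0+1,3+1) = (1,4)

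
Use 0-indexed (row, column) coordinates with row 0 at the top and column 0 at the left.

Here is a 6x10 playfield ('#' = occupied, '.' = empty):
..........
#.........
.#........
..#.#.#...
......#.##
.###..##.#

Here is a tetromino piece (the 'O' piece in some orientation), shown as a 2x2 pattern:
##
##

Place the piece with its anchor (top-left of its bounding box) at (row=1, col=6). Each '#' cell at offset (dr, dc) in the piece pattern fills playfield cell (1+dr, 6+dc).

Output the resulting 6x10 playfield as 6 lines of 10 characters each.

Fill (1+0,6+0) = (1,6)
Fill (1+0,6+1) = (1,7)
Fill (1+1,6+0) = (2,6)
Fill (1+1,6+1) = (2,7)

Answer: ..........
#.....##..
.#....##..
..#.#.#...
......#.##
.###..##.#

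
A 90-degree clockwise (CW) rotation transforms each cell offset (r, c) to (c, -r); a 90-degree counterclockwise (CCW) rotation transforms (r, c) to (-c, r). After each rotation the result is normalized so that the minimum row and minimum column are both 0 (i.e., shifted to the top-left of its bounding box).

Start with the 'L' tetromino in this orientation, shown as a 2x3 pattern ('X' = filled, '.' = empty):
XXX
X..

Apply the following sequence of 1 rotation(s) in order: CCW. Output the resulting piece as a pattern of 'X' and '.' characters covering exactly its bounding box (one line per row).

Start:
XXX
X..
After rotation 1 (CCW):
X.
X.
XX

Answer: X.
X.
XX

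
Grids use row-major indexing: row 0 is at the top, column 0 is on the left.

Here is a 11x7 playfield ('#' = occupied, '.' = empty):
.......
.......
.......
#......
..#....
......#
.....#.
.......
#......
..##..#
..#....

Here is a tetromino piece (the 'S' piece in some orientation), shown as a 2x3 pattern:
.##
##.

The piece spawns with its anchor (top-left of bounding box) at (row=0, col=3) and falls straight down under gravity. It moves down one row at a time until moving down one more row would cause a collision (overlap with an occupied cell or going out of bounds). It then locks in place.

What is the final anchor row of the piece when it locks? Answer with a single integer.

Answer: 5

Derivation:
Spawn at (row=0, col=3). Try each row:
  row 0: fits
  row 1: fits
  row 2: fits
  row 3: fits
  row 4: fits
  row 5: fits
  row 6: blocked -> lock at row 5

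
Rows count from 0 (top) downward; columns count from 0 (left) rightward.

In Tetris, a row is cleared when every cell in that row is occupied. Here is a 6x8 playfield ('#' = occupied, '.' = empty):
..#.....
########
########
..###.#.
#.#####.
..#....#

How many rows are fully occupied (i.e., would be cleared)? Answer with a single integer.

Check each row:
  row 0: 7 empty cells -> not full
  row 1: 0 empty cells -> FULL (clear)
  row 2: 0 empty cells -> FULL (clear)
  row 3: 4 empty cells -> not full
  row 4: 2 empty cells -> not full
  row 5: 6 empty cells -> not full
Total rows cleared: 2

Answer: 2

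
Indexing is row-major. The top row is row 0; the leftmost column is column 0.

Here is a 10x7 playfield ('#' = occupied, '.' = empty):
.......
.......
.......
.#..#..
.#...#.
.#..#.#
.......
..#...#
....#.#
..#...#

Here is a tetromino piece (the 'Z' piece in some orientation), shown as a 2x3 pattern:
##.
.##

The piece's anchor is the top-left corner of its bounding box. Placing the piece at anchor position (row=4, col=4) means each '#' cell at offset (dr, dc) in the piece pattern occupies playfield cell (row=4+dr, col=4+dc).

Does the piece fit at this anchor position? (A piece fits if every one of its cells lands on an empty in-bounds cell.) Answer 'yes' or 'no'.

Answer: no

Derivation:
Check each piece cell at anchor (4, 4):
  offset (0,0) -> (4,4): empty -> OK
  offset (0,1) -> (4,5): occupied ('#') -> FAIL
  offset (1,1) -> (5,5): empty -> OK
  offset (1,2) -> (5,6): occupied ('#') -> FAIL
All cells valid: no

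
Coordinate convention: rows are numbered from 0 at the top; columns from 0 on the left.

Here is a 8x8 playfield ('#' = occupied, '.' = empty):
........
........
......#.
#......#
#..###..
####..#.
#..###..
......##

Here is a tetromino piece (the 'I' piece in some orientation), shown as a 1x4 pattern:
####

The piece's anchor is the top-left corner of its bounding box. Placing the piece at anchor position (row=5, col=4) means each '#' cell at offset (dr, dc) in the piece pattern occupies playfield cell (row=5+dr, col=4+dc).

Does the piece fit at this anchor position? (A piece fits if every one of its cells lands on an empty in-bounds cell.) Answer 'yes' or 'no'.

Check each piece cell at anchor (5, 4):
  offset (0,0) -> (5,4): empty -> OK
  offset (0,1) -> (5,5): empty -> OK
  offset (0,2) -> (5,6): occupied ('#') -> FAIL
  offset (0,3) -> (5,7): empty -> OK
All cells valid: no

Answer: no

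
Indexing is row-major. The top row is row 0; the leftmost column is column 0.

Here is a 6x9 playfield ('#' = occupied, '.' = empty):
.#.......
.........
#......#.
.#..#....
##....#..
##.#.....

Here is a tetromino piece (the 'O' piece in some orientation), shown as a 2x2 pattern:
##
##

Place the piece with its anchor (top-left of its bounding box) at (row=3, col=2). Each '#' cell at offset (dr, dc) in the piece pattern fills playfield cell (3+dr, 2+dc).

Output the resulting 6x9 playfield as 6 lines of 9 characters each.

Answer: .#.......
.........
#......#.
.####....
####..#..
##.#.....

Derivation:
Fill (3+0,2+0) = (3,2)
Fill (3+0,2+1) = (3,3)
Fill (3+1,2+0) = (4,2)
Fill (3+1,2+1) = (4,3)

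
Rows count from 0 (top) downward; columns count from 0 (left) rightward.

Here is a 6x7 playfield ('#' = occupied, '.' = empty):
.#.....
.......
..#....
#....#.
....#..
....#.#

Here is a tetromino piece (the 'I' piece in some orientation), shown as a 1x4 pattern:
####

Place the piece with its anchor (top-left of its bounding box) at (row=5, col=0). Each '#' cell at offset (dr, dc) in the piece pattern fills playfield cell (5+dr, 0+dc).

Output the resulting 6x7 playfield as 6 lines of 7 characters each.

Fill (5+0,0+0) = (5,0)
Fill (5+0,0+1) = (5,1)
Fill (5+0,0+2) = (5,2)
Fill (5+0,0+3) = (5,3)

Answer: .#.....
.......
..#....
#....#.
....#..
#####.#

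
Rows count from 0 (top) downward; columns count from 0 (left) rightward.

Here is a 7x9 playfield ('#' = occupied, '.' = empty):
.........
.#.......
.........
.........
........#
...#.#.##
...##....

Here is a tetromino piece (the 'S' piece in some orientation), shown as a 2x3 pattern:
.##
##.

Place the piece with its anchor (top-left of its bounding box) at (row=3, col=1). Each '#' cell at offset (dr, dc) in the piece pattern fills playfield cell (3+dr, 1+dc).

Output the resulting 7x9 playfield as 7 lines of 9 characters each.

Answer: .........
.#.......
.........
..##.....
.##.....#
...#.#.##
...##....

Derivation:
Fill (3+0,1+1) = (3,2)
Fill (3+0,1+2) = (3,3)
Fill (3+1,1+0) = (4,1)
Fill (3+1,1+1) = (4,2)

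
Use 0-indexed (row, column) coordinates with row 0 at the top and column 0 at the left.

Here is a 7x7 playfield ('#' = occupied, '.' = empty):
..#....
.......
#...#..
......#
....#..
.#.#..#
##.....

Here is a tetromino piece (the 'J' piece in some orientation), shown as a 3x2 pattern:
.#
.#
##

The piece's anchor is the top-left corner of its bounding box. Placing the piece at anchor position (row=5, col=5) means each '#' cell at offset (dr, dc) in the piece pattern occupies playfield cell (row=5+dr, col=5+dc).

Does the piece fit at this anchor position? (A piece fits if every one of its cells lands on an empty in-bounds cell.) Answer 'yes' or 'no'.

Answer: no

Derivation:
Check each piece cell at anchor (5, 5):
  offset (0,1) -> (5,6): occupied ('#') -> FAIL
  offset (1,1) -> (6,6): empty -> OK
  offset (2,0) -> (7,5): out of bounds -> FAIL
  offset (2,1) -> (7,6): out of bounds -> FAIL
All cells valid: no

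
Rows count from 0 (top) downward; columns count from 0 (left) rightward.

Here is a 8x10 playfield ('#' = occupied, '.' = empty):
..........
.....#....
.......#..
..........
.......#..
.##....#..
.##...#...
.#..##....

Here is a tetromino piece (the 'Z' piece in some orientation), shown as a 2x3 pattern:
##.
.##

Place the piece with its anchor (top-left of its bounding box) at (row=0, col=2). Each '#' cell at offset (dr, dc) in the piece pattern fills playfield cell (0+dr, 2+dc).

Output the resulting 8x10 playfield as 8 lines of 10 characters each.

Answer: ..##......
...###....
.......#..
..........
.......#..
.##....#..
.##...#...
.#..##....

Derivation:
Fill (0+0,2+0) = (0,2)
Fill (0+0,2+1) = (0,3)
Fill (0+1,2+1) = (1,3)
Fill (0+1,2+2) = (1,4)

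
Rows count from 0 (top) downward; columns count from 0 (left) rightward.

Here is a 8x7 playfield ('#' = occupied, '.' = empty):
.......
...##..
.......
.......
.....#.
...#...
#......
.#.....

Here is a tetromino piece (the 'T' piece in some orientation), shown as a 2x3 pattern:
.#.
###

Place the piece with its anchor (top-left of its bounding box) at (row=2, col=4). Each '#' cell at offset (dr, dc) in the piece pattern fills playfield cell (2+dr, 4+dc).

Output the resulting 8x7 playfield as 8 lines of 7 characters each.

Answer: .......
...##..
.....#.
....###
.....#.
...#...
#......
.#.....

Derivation:
Fill (2+0,4+1) = (2,5)
Fill (2+1,4+0) = (3,4)
Fill (2+1,4+1) = (3,5)
Fill (2+1,4+2) = (3,6)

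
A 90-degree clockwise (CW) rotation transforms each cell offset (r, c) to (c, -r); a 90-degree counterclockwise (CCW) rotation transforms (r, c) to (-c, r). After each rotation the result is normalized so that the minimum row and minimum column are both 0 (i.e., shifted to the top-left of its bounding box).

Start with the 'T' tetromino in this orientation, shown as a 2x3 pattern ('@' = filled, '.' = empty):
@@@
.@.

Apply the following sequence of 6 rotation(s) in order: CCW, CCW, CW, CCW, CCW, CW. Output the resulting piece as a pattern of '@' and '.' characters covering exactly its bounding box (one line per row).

Start:
@@@
.@.
After rotation 1 (CCW):
@.
@@
@.
After rotation 2 (CCW):
.@.
@@@
After rotation 3 (CW):
@.
@@
@.
After rotation 4 (CCW):
.@.
@@@
After rotation 5 (CCW):
.@
@@
.@
After rotation 6 (CW):
.@.
@@@

Answer: .@.
@@@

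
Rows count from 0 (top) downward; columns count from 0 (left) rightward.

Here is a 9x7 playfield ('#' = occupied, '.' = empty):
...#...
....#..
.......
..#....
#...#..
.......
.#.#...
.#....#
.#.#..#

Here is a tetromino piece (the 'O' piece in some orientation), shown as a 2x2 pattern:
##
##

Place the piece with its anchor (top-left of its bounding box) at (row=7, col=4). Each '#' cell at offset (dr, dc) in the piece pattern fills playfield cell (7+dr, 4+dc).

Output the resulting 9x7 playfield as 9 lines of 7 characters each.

Fill (7+0,4+0) = (7,4)
Fill (7+0,4+1) = (7,5)
Fill (7+1,4+0) = (8,4)
Fill (7+1,4+1) = (8,5)

Answer: ...#...
....#..
.......
..#....
#...#..
.......
.#.#...
.#..###
.#.####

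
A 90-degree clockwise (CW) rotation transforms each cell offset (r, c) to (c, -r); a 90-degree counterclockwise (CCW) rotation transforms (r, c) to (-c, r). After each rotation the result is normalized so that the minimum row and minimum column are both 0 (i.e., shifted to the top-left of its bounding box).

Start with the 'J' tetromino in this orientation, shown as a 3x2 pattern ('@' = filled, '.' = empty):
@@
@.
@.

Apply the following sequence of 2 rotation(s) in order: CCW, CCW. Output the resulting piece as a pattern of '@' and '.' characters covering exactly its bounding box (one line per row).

Start:
@@
@.
@.
After rotation 1 (CCW):
@..
@@@
After rotation 2 (CCW):
.@
.@
@@

Answer: .@
.@
@@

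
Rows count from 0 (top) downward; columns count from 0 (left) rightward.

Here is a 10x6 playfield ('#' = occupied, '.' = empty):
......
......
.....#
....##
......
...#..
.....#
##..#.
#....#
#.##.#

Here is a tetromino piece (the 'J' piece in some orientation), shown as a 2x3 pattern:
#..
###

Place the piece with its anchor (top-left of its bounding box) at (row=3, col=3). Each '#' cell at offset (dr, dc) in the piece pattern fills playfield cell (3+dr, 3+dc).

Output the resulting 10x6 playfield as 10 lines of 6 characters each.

Fill (3+0,3+0) = (3,3)
Fill (3+1,3+0) = (4,3)
Fill (3+1,3+1) = (4,4)
Fill (3+1,3+2) = (4,5)

Answer: ......
......
.....#
...###
...###
...#..
.....#
##..#.
#....#
#.##.#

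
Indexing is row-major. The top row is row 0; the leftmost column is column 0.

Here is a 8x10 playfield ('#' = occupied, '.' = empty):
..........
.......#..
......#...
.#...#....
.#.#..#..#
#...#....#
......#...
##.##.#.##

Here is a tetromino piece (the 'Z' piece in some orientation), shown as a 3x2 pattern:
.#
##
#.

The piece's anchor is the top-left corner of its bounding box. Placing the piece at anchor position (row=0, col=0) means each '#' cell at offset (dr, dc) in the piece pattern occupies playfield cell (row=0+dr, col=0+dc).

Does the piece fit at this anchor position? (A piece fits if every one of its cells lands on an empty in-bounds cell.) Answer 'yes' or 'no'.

Answer: yes

Derivation:
Check each piece cell at anchor (0, 0):
  offset (0,1) -> (0,1): empty -> OK
  offset (1,0) -> (1,0): empty -> OK
  offset (1,1) -> (1,1): empty -> OK
  offset (2,0) -> (2,0): empty -> OK
All cells valid: yes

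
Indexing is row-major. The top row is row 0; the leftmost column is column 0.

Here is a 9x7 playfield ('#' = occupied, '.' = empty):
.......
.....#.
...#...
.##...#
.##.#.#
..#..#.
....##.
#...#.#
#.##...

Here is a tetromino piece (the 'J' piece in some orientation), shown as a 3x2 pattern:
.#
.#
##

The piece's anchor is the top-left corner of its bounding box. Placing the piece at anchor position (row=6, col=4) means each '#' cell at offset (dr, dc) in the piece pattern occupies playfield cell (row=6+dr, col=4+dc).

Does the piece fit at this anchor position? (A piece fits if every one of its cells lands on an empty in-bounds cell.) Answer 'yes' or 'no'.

Answer: no

Derivation:
Check each piece cell at anchor (6, 4):
  offset (0,1) -> (6,5): occupied ('#') -> FAIL
  offset (1,1) -> (7,5): empty -> OK
  offset (2,0) -> (8,4): empty -> OK
  offset (2,1) -> (8,5): empty -> OK
All cells valid: no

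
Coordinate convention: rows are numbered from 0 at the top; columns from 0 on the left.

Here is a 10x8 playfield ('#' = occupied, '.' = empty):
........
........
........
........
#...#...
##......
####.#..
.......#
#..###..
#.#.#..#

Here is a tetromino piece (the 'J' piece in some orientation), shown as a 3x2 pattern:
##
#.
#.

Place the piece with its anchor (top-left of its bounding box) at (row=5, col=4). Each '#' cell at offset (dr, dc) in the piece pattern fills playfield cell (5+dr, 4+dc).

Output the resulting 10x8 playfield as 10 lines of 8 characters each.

Fill (5+0,4+0) = (5,4)
Fill (5+0,4+1) = (5,5)
Fill (5+1,4+0) = (6,4)
Fill (5+2,4+0) = (7,4)

Answer: ........
........
........
........
#...#...
##..##..
######..
....#..#
#..###..
#.#.#..#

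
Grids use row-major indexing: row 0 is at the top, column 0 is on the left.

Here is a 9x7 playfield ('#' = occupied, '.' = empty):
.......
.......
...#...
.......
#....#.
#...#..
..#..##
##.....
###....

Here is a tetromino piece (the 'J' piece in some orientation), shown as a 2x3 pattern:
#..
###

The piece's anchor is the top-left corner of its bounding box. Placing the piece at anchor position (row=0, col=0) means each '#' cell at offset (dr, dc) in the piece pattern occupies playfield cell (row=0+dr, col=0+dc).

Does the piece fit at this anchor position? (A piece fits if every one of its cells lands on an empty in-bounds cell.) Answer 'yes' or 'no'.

Answer: yes

Derivation:
Check each piece cell at anchor (0, 0):
  offset (0,0) -> (0,0): empty -> OK
  offset (1,0) -> (1,0): empty -> OK
  offset (1,1) -> (1,1): empty -> OK
  offset (1,2) -> (1,2): empty -> OK
All cells valid: yes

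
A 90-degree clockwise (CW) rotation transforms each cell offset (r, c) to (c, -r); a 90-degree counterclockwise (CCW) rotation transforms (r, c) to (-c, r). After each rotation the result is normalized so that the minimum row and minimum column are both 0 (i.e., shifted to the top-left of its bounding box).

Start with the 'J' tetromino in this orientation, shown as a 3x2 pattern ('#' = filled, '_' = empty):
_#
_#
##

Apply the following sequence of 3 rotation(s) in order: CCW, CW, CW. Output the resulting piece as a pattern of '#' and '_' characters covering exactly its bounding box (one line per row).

Start:
_#
_#
##
After rotation 1 (CCW):
###
__#
After rotation 2 (CW):
_#
_#
##
After rotation 3 (CW):
#__
###

Answer: #__
###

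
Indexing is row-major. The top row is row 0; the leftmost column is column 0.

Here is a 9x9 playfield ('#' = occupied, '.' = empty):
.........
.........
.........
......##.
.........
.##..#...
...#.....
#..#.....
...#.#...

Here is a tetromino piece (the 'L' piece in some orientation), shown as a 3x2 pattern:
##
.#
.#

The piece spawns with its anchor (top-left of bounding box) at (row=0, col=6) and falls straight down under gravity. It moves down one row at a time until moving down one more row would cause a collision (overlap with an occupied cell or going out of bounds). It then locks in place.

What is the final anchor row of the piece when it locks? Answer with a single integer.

Answer: 0

Derivation:
Spawn at (row=0, col=6). Try each row:
  row 0: fits
  row 1: blocked -> lock at row 0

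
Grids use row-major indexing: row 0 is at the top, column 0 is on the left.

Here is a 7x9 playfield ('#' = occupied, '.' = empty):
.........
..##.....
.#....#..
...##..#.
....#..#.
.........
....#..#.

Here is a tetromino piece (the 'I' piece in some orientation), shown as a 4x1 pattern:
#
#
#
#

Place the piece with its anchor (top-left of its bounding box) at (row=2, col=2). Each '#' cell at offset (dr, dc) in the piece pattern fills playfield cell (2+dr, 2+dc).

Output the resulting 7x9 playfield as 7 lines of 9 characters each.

Fill (2+0,2+0) = (2,2)
Fill (2+1,2+0) = (3,2)
Fill (2+2,2+0) = (4,2)
Fill (2+3,2+0) = (5,2)

Answer: .........
..##.....
.##...#..
..###..#.
..#.#..#.
..#......
....#..#.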